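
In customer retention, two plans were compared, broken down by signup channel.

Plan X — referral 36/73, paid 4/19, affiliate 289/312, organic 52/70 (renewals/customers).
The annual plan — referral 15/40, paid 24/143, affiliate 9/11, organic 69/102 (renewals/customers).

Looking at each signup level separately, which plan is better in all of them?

Referral: Plan X 36/73 = 49.3%, the annual plan 15/40 = 37.5% → Plan X
Paid: Plan X 4/19 = 21.1%, the annual plan 24/143 = 16.8% → Plan X
Affiliate: Plan X 289/312 = 92.6%, the annual plan 9/11 = 81.8% → Plan X
Organic: Plan X 52/70 = 74.3%, the annual plan 69/102 = 67.6% → Plan X
Plan X has the higher rate in all 4 groups.

Plan X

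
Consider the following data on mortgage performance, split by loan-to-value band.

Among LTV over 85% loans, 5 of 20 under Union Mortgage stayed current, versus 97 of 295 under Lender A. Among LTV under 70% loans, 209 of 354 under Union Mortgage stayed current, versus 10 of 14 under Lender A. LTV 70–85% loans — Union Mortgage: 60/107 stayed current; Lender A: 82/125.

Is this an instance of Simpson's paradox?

Yes

LTV over 85%: Union Mortgage 5/20 = 25.0%, Lender A 97/295 = 32.9% → Lender A
LTV under 70%: Union Mortgage 209/354 = 59.0%, Lender A 10/14 = 71.4% → Lender A
LTV 70–85%: Union Mortgage 60/107 = 56.1%, Lender A 82/125 = 65.6% → Lender A
Overall: Union Mortgage 274/481 = 57.0%, Lender A 189/434 = 43.5% → Union Mortgage
Lender A wins each loan-to-value group but Union Mortgage wins overall — the comparison reverses. Lender A's loans skew toward LTV over 85%, which has a lower base rate.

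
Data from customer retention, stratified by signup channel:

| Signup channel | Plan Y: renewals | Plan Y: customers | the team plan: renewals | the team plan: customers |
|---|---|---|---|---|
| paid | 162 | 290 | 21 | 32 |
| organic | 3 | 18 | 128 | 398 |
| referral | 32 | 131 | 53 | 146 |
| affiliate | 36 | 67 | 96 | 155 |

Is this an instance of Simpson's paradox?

Yes

Paid: Plan Y 162/290 = 55.9%, the team plan 21/32 = 65.6% → the team plan
Organic: Plan Y 3/18 = 16.7%, the team plan 128/398 = 32.2% → the team plan
Referral: Plan Y 32/131 = 24.4%, the team plan 53/146 = 36.3% → the team plan
Affiliate: Plan Y 36/67 = 53.7%, the team plan 96/155 = 61.9% → the team plan
Overall: Plan Y 233/506 = 46.0%, the team plan 298/731 = 40.8% → Plan Y
The team plan wins each signup group but Plan Y wins overall — the comparison reverses. The team plan's customers skew toward organic, which has a lower base rate.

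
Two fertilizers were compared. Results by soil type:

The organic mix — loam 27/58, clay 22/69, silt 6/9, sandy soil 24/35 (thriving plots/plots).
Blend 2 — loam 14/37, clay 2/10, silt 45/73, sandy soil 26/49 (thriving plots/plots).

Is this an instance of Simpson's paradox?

Loam: the organic mix 27/58 = 46.6%, Blend 2 14/37 = 37.8% → the organic mix
Clay: the organic mix 22/69 = 31.9%, Blend 2 2/10 = 20.0% → the organic mix
Silt: the organic mix 6/9 = 66.7%, Blend 2 45/73 = 61.6% → the organic mix
Sandy soil: the organic mix 24/35 = 68.6%, Blend 2 26/49 = 53.1% → the organic mix
Overall: the organic mix 79/171 = 46.2%, Blend 2 87/169 = 51.5% → Blend 2
The organic mix wins each soil group but Blend 2 wins overall — the comparison reverses. The organic mix's plots skew toward clay, which has a lower base rate.

Yes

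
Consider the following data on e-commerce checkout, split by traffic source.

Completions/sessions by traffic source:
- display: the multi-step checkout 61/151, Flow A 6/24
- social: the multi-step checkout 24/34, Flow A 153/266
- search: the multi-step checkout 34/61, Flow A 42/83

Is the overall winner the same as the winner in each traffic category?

Display: the multi-step checkout 61/151 = 40.4%, Flow A 6/24 = 25.0% → the multi-step checkout
Social: the multi-step checkout 24/34 = 70.6%, Flow A 153/266 = 57.5% → the multi-step checkout
Search: the multi-step checkout 34/61 = 55.7%, Flow A 42/83 = 50.6% → the multi-step checkout
Overall: the multi-step checkout 119/246 = 48.4%, Flow A 201/373 = 53.9% → Flow A
The multi-step checkout wins each traffic group but Flow A wins overall — the comparison reverses. The multi-step checkout's sessions skew toward display, which has a lower base rate.

No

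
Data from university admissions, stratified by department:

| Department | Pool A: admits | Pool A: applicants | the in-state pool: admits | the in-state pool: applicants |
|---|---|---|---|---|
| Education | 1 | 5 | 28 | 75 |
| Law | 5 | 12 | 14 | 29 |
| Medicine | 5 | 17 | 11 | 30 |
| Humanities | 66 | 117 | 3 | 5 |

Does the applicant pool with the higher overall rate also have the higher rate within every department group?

No

Education: Pool A 1/5 = 20.0%, the in-state pool 28/75 = 37.3% → the in-state pool
Law: Pool A 5/12 = 41.7%, the in-state pool 14/29 = 48.3% → the in-state pool
Medicine: Pool A 5/17 = 29.4%, the in-state pool 11/30 = 36.7% → the in-state pool
Humanities: Pool A 66/117 = 56.4%, the in-state pool 3/5 = 60.0% → the in-state pool
Overall: Pool A 77/151 = 51.0%, the in-state pool 56/139 = 40.3% → Pool A
The in-state pool wins each department group but Pool A wins overall — the comparison reverses. The in-state pool's applicants skew toward Education, which has a lower base rate.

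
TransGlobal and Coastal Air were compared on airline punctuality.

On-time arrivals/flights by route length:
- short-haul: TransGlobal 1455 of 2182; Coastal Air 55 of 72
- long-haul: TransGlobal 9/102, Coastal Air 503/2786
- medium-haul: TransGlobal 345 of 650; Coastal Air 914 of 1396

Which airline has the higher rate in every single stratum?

Short-haul: TransGlobal 1455/2182 = 66.7%, Coastal Air 55/72 = 76.4% → Coastal Air
Long-haul: TransGlobal 9/102 = 8.8%, Coastal Air 503/2786 = 18.1% → Coastal Air
Medium-haul: TransGlobal 345/650 = 53.1%, Coastal Air 914/1396 = 65.5% → Coastal Air
Coastal Air has the higher rate in all 3 groups.

Coastal Air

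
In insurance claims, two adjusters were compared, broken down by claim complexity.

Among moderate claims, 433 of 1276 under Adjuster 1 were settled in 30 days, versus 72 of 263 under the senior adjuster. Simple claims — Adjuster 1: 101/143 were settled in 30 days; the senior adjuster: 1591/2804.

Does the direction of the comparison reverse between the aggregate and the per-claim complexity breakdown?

Yes

Moderate: Adjuster 1 433/1276 = 33.9%, the senior adjuster 72/263 = 27.4% → Adjuster 1
Simple: Adjuster 1 101/143 = 70.6%, the senior adjuster 1591/2804 = 56.7% → Adjuster 1
Overall: Adjuster 1 534/1419 = 37.6%, the senior adjuster 1663/3067 = 54.2% → the senior adjuster
Adjuster 1 wins each claim group but the senior adjuster wins overall — the comparison reverses. Adjuster 1's claims skew toward moderate, which has a lower base rate.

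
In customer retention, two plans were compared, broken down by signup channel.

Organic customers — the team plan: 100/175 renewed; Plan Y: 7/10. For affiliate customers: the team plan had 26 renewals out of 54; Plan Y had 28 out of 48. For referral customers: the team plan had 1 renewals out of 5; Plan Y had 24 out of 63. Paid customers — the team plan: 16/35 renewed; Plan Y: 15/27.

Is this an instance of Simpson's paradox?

Yes

Organic: the team plan 100/175 = 57.1%, Plan Y 7/10 = 70.0% → Plan Y
Affiliate: the team plan 26/54 = 48.1%, Plan Y 28/48 = 58.3% → Plan Y
Referral: the team plan 1/5 = 20.0%, Plan Y 24/63 = 38.1% → Plan Y
Paid: the team plan 16/35 = 45.7%, Plan Y 15/27 = 55.6% → Plan Y
Overall: the team plan 143/269 = 53.2%, Plan Y 74/148 = 50.0% → the team plan
Plan Y wins each signup group but the team plan wins overall — the comparison reverses. Plan Y's customers skew toward referral, which has a lower base rate.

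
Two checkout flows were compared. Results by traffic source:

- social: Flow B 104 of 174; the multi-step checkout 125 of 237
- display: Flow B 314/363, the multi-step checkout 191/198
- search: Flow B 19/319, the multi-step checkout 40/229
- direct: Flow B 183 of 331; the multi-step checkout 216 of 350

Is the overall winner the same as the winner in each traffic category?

Social: Flow B 104/174 = 59.8%, the multi-step checkout 125/237 = 52.7% → Flow B
Display: Flow B 314/363 = 86.5%, the multi-step checkout 191/198 = 96.5% → the multi-step checkout
Search: Flow B 19/319 = 6.0%, the multi-step checkout 40/229 = 17.5% → the multi-step checkout
Direct: Flow B 183/331 = 55.3%, the multi-step checkout 216/350 = 61.7% → the multi-step checkout
Overall: Flow B 620/1187 = 52.2%, the multi-step checkout 572/1014 = 56.4% → the multi-step checkout
Neither sweeps: Flow B wins 1 of 4 groups, the multi-step checkout wins 3. The multi-step checkout wins overall but not every group — no Simpson reversal.

No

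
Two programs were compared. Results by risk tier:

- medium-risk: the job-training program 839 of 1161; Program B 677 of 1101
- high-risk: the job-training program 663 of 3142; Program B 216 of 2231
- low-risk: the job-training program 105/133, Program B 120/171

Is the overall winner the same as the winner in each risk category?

Yes

Medium-risk: the job-training program 839/1161 = 72.3%, Program B 677/1101 = 61.5% → the job-training program
High-risk: the job-training program 663/3142 = 21.1%, Program B 216/2231 = 9.7% → the job-training program
Low-risk: the job-training program 105/133 = 78.9%, Program B 120/171 = 70.2% → the job-training program
Overall: the job-training program 1607/4436 = 36.2%, Program B 1013/3503 = 28.9% → the job-training program
The job-training program wins overall and in every risk group — no reversal.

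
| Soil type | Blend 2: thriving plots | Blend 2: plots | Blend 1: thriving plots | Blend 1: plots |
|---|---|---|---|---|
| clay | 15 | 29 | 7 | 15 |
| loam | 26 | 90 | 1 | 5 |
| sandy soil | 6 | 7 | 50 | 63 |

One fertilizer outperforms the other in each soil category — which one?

Clay: Blend 2 15/29 = 51.7%, Blend 1 7/15 = 46.7% → Blend 2
Loam: Blend 2 26/90 = 28.9%, Blend 1 1/5 = 20.0% → Blend 2
Sandy soil: Blend 2 6/7 = 85.7%, Blend 1 50/63 = 79.4% → Blend 2
Blend 2 has the higher rate in all 3 groups.

Blend 2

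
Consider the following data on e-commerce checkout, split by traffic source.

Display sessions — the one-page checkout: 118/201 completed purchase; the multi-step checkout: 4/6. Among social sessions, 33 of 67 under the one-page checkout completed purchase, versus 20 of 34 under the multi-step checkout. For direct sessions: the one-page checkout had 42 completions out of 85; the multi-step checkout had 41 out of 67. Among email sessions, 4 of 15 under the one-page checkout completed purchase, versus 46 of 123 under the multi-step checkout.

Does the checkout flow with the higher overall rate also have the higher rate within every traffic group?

Display: the one-page checkout 118/201 = 58.7%, the multi-step checkout 4/6 = 66.7% → the multi-step checkout
Social: the one-page checkout 33/67 = 49.3%, the multi-step checkout 20/34 = 58.8% → the multi-step checkout
Direct: the one-page checkout 42/85 = 49.4%, the multi-step checkout 41/67 = 61.2% → the multi-step checkout
Email: the one-page checkout 4/15 = 26.7%, the multi-step checkout 46/123 = 37.4% → the multi-step checkout
Overall: the one-page checkout 197/368 = 53.5%, the multi-step checkout 111/230 = 48.3% → the one-page checkout
The multi-step checkout wins each traffic group but the one-page checkout wins overall — the comparison reverses. The multi-step checkout's sessions skew toward email, which has a lower base rate.

No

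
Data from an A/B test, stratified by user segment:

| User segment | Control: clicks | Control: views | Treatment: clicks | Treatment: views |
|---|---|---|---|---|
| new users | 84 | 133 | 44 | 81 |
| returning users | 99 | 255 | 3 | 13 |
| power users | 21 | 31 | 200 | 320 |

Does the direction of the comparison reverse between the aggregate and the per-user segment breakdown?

New users: Control 84/133 = 63.2%, Treatment 44/81 = 54.3% → Control
Returning users: Control 99/255 = 38.8%, Treatment 3/13 = 23.1% → Control
Power users: Control 21/31 = 67.7%, Treatment 200/320 = 62.5% → Control
Overall: Control 204/419 = 48.7%, Treatment 247/414 = 59.7% → Treatment
Control wins each user group but Treatment wins overall — the comparison reverses. Control's views skew toward returning users, which has a lower base rate.

Yes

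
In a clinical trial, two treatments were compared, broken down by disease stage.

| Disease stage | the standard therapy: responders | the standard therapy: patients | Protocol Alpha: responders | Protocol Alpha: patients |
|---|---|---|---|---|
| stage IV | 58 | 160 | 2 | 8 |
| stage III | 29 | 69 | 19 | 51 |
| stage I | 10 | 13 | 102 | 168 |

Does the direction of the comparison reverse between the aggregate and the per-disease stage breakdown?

Yes

Stage IV: the standard therapy 58/160 = 36.2%, Protocol Alpha 2/8 = 25.0% → the standard therapy
Stage III: the standard therapy 29/69 = 42.0%, Protocol Alpha 19/51 = 37.3% → the standard therapy
Stage I: the standard therapy 10/13 = 76.9%, Protocol Alpha 102/168 = 60.7% → the standard therapy
Overall: the standard therapy 97/242 = 40.1%, Protocol Alpha 123/227 = 54.2% → Protocol Alpha
The standard therapy wins each disease group but Protocol Alpha wins overall — the comparison reverses. The standard therapy's patients skew toward stage IV, which has a lower base rate.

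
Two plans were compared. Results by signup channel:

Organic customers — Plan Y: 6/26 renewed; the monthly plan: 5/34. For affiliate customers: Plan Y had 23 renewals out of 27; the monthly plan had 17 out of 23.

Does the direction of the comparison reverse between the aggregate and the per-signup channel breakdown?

Organic: Plan Y 6/26 = 23.1%, the monthly plan 5/34 = 14.7% → Plan Y
Affiliate: Plan Y 23/27 = 85.2%, the monthly plan 17/23 = 73.9% → Plan Y
Overall: Plan Y 29/53 = 54.7%, the monthly plan 22/57 = 38.6% → Plan Y
Plan Y wins overall and in every signup group — no reversal.

No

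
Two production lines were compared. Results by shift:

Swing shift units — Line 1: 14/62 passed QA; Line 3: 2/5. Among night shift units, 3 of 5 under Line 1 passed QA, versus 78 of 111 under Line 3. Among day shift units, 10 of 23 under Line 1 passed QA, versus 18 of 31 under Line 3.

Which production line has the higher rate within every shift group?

Line 3

Swing shift: Line 1 14/62 = 22.6%, Line 3 2/5 = 40.0% → Line 3
Night shift: Line 1 3/5 = 60.0%, Line 3 78/111 = 70.3% → Line 3
Day shift: Line 1 10/23 = 43.5%, Line 3 18/31 = 58.1% → Line 3
Line 3 has the higher rate in all 3 groups.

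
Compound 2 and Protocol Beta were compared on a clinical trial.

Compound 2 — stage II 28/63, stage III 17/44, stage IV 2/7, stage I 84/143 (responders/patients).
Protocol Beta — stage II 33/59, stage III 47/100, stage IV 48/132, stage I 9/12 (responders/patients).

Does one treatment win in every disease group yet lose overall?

Stage II: Compound 2 28/63 = 44.4%, Protocol Beta 33/59 = 55.9% → Protocol Beta
Stage III: Compound 2 17/44 = 38.6%, Protocol Beta 47/100 = 47.0% → Protocol Beta
Stage IV: Compound 2 2/7 = 28.6%, Protocol Beta 48/132 = 36.4% → Protocol Beta
Stage I: Compound 2 84/143 = 58.7%, Protocol Beta 9/12 = 75.0% → Protocol Beta
Overall: Compound 2 131/257 = 51.0%, Protocol Beta 137/303 = 45.2% → Compound 2
Protocol Beta wins each disease group but Compound 2 wins overall — the comparison reverses. Protocol Beta's patients skew toward stage IV, which has a lower base rate.

Yes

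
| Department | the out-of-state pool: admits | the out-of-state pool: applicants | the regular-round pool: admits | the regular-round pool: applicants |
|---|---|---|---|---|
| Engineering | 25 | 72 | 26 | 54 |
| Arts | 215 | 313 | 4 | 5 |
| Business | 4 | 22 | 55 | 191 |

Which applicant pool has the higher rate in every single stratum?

Engineering: the out-of-state pool 25/72 = 34.7%, the regular-round pool 26/54 = 48.1% → the regular-round pool
Arts: the out-of-state pool 215/313 = 68.7%, the regular-round pool 4/5 = 80.0% → the regular-round pool
Business: the out-of-state pool 4/22 = 18.2%, the regular-round pool 55/191 = 28.8% → the regular-round pool
The regular-round pool has the higher rate in all 3 groups.

the regular-round pool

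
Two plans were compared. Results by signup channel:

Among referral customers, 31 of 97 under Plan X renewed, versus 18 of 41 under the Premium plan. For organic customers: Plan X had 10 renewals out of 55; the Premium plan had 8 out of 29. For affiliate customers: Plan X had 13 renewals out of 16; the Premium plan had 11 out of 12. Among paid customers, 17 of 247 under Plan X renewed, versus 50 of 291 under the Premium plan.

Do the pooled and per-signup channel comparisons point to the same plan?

Yes

Referral: Plan X 31/97 = 32.0%, the Premium plan 18/41 = 43.9% → the Premium plan
Organic: Plan X 10/55 = 18.2%, the Premium plan 8/29 = 27.6% → the Premium plan
Affiliate: Plan X 13/16 = 81.2%, the Premium plan 11/12 = 91.7% → the Premium plan
Paid: Plan X 17/247 = 6.9%, the Premium plan 50/291 = 17.2% → the Premium plan
Overall: Plan X 71/415 = 17.1%, the Premium plan 87/373 = 23.3% → the Premium plan
The Premium plan wins overall and in every signup group — no reversal.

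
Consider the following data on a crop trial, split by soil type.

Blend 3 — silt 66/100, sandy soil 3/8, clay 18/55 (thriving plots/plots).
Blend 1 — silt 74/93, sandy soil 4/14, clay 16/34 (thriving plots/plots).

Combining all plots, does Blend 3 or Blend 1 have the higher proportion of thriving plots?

Blend 1

Silt: Blend 3 66/100 = 66.0%, Blend 1 74/93 = 79.6% → Blend 1
Sandy soil: Blend 3 3/8 = 37.5%, Blend 1 4/14 = 28.6% → Blend 3
Clay: Blend 3 18/55 = 32.7%, Blend 1 16/34 = 47.1% → Blend 1
Overall: Blend 3 87/163 = 53.4%, Blend 1 94/141 = 66.7% → Blend 1
(Neither sweeps every soil group, but Blend 1 has the higher pooled rate.)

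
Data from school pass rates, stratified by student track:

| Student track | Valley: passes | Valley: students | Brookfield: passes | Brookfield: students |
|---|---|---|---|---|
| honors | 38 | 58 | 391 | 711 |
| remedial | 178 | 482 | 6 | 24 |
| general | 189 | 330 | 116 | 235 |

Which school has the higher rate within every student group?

Honors: Valley 38/58 = 65.5%, Brookfield 391/711 = 55.0% → Valley
Remedial: Valley 178/482 = 36.9%, Brookfield 6/24 = 25.0% → Valley
General: Valley 189/330 = 57.3%, Brookfield 116/235 = 49.4% → Valley
Valley has the higher rate in all 3 groups.

Valley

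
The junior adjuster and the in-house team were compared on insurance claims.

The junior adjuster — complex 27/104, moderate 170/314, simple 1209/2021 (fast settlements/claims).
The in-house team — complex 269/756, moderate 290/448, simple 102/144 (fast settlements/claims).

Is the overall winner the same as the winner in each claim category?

No

Complex: the junior adjuster 27/104 = 26.0%, the in-house team 269/756 = 35.6% → the in-house team
Moderate: the junior adjuster 170/314 = 54.1%, the in-house team 290/448 = 64.7% → the in-house team
Simple: the junior adjuster 1209/2021 = 59.8%, the in-house team 102/144 = 70.8% → the in-house team
Overall: the junior adjuster 1406/2439 = 57.6%, the in-house team 661/1348 = 49.0% → the junior adjuster
The in-house team wins each claim group but the junior adjuster wins overall — the comparison reverses. The in-house team's claims skew toward complex, which has a lower base rate.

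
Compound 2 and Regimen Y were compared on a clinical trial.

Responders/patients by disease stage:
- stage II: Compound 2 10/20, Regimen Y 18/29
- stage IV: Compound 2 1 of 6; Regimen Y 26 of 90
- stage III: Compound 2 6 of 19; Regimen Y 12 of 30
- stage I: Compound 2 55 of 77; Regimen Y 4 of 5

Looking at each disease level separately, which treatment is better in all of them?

Regimen Y

Stage II: Compound 2 10/20 = 50.0%, Regimen Y 18/29 = 62.1% → Regimen Y
Stage IV: Compound 2 1/6 = 16.7%, Regimen Y 26/90 = 28.9% → Regimen Y
Stage III: Compound 2 6/19 = 31.6%, Regimen Y 12/30 = 40.0% → Regimen Y
Stage I: Compound 2 55/77 = 71.4%, Regimen Y 4/5 = 80.0% → Regimen Y
Regimen Y has the higher rate in all 4 groups.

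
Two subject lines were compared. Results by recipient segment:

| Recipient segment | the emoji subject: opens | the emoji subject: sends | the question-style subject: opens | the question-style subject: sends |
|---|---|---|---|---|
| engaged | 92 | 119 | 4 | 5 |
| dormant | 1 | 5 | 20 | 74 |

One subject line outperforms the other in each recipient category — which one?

Engaged: the emoji subject 92/119 = 77.3%, the question-style subject 4/5 = 80.0% → the question-style subject
Dormant: the emoji subject 1/5 = 20.0%, the question-style subject 20/74 = 27.0% → the question-style subject
The question-style subject has the higher rate in both groups.

the question-style subject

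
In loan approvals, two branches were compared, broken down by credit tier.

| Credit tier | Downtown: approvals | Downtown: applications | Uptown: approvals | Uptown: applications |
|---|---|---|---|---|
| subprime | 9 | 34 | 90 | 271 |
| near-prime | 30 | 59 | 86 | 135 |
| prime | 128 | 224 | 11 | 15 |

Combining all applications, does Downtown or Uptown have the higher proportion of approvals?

Subprime: Downtown 9/34 = 26.5%, Uptown 90/271 = 33.2% → Uptown
Near-prime: Downtown 30/59 = 50.8%, Uptown 86/135 = 63.7% → Uptown
Prime: Downtown 128/224 = 57.1%, Uptown 11/15 = 73.3% → Uptown
Overall: Downtown 167/317 = 52.7%, Uptown 187/421 = 44.4% → Downtown
(Uptown wins every credit group but Downtown wins overall — Uptown's applications skew toward the low-rate subprime group.)

Downtown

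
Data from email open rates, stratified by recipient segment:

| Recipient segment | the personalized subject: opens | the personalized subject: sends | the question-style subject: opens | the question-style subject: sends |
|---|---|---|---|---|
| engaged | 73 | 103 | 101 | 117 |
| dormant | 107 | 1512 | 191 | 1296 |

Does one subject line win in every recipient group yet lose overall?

No

Engaged: the personalized subject 73/103 = 70.9%, the question-style subject 101/117 = 86.3% → the question-style subject
Dormant: the personalized subject 107/1512 = 7.1%, the question-style subject 191/1296 = 14.7% → the question-style subject
Overall: the personalized subject 180/1615 = 11.1%, the question-style subject 292/1413 = 20.7% → the question-style subject
The question-style subject wins overall and in every recipient group — no reversal.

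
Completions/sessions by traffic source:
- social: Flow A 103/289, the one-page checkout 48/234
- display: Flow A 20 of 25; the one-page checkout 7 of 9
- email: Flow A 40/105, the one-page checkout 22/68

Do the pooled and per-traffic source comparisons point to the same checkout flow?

Social: Flow A 103/289 = 35.6%, the one-page checkout 48/234 = 20.5% → Flow A
Display: Flow A 20/25 = 80.0%, the one-page checkout 7/9 = 77.8% → Flow A
Email: Flow A 40/105 = 38.1%, the one-page checkout 22/68 = 32.4% → Flow A
Overall: Flow A 163/419 = 38.9%, the one-page checkout 77/311 = 24.8% → Flow A
Flow A wins overall and in every traffic group — no reversal.

Yes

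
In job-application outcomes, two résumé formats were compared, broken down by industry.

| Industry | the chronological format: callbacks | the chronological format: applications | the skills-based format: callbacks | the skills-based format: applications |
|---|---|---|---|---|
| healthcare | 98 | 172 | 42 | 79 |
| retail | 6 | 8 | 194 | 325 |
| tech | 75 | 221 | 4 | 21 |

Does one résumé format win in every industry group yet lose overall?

Healthcare: the chronological format 98/172 = 57.0%, the skills-based format 42/79 = 53.2% → the chronological format
Retail: the chronological format 6/8 = 75.0%, the skills-based format 194/325 = 59.7% → the chronological format
Tech: the chronological format 75/221 = 33.9%, the skills-based format 4/21 = 19.0% → the chronological format
Overall: the chronological format 179/401 = 44.6%, the skills-based format 240/425 = 56.5% → the skills-based format
The chronological format wins each industry group but the skills-based format wins overall — the comparison reverses. The chronological format's applications skew toward tech, which has a lower base rate.

Yes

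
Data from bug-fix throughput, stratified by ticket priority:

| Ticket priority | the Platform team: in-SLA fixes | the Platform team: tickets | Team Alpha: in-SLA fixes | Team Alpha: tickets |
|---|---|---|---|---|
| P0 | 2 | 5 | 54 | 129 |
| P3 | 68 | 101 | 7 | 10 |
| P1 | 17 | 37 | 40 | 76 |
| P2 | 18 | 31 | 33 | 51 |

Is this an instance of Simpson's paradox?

Yes

P0: the Platform team 2/5 = 40.0%, Team Alpha 54/129 = 41.9% → Team Alpha
P3: the Platform team 68/101 = 67.3%, Team Alpha 7/10 = 70.0% → Team Alpha
P1: the Platform team 17/37 = 45.9%, Team Alpha 40/76 = 52.6% → Team Alpha
P2: the Platform team 18/31 = 58.1%, Team Alpha 33/51 = 64.7% → Team Alpha
Overall: the Platform team 105/174 = 60.3%, Team Alpha 134/266 = 50.4% → the Platform team
Team Alpha wins each ticket group but the Platform team wins overall — the comparison reverses. Team Alpha's tickets skew toward P0, which has a lower base rate.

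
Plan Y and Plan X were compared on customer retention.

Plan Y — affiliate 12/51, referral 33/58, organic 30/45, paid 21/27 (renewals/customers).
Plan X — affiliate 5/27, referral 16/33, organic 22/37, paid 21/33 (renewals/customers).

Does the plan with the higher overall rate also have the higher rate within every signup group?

Yes

Affiliate: Plan Y 12/51 = 23.5%, Plan X 5/27 = 18.5% → Plan Y
Referral: Plan Y 33/58 = 56.9%, Plan X 16/33 = 48.5% → Plan Y
Organic: Plan Y 30/45 = 66.7%, Plan X 22/37 = 59.5% → Plan Y
Paid: Plan Y 21/27 = 77.8%, Plan X 21/33 = 63.6% → Plan Y
Overall: Plan Y 96/181 = 53.0%, Plan X 64/130 = 49.2% → Plan Y
Plan Y wins overall and in every signup group — no reversal.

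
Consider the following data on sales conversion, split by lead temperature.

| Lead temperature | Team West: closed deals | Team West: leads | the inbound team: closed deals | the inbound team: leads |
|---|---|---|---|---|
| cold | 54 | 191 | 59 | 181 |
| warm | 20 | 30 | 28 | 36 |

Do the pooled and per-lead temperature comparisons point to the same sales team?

Yes

Cold: Team West 54/191 = 28.3%, the inbound team 59/181 = 32.6% → the inbound team
Warm: Team West 20/30 = 66.7%, the inbound team 28/36 = 77.8% → the inbound team
Overall: Team West 74/221 = 33.5%, the inbound team 87/217 = 40.1% → the inbound team
The inbound team wins overall and in every lead group — no reversal.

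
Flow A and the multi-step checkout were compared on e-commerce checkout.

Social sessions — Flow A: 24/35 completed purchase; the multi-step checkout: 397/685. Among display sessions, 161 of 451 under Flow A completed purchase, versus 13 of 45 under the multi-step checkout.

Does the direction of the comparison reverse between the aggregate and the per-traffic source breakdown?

Social: Flow A 24/35 = 68.6%, the multi-step checkout 397/685 = 58.0% → Flow A
Display: Flow A 161/451 = 35.7%, the multi-step checkout 13/45 = 28.9% → Flow A
Overall: Flow A 185/486 = 38.1%, the multi-step checkout 410/730 = 56.2% → the multi-step checkout
Flow A wins each traffic group but the multi-step checkout wins overall — the comparison reverses. Flow A's sessions skew toward display, which has a lower base rate.

Yes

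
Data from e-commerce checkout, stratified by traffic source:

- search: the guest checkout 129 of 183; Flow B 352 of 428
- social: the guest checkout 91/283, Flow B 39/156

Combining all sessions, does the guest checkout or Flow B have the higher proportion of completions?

Search: the guest checkout 129/183 = 70.5%, Flow B 352/428 = 82.2% → Flow B
Social: the guest checkout 91/283 = 32.2%, Flow B 39/156 = 25.0% → the guest checkout
Overall: the guest checkout 220/466 = 47.2%, Flow B 391/584 = 67.0% → Flow B
(Neither sweeps every traffic group, but Flow B has the higher pooled rate.)

Flow B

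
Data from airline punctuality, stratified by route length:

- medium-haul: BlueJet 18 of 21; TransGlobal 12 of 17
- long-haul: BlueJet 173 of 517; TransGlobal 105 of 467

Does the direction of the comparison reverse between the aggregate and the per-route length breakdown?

No

Medium-haul: BlueJet 18/21 = 85.7%, TransGlobal 12/17 = 70.6% → BlueJet
Long-haul: BlueJet 173/517 = 33.5%, TransGlobal 105/467 = 22.5% → BlueJet
Overall: BlueJet 191/538 = 35.5%, TransGlobal 117/484 = 24.2% → BlueJet
BlueJet wins overall and in every route group — no reversal.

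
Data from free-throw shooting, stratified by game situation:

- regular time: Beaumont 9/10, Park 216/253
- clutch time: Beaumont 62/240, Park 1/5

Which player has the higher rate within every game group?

Beaumont

Regular time: Beaumont 9/10 = 90.0%, Park 216/253 = 85.4% → Beaumont
Clutch time: Beaumont 62/240 = 25.8%, Park 1/5 = 20.0% → Beaumont
Beaumont has the higher rate in both groups.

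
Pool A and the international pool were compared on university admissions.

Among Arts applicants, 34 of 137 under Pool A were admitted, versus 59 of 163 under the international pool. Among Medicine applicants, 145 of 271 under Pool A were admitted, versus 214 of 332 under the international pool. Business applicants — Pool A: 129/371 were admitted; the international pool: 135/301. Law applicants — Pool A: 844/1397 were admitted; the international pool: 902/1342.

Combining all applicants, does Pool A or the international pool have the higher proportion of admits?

the international pool

Arts: Pool A 34/137 = 24.8%, the international pool 59/163 = 36.2% → the international pool
Medicine: Pool A 145/271 = 53.5%, the international pool 214/332 = 64.5% → the international pool
Business: Pool A 129/371 = 34.8%, the international pool 135/301 = 44.9% → the international pool
Law: Pool A 844/1397 = 60.4%, the international pool 902/1342 = 67.2% → the international pool
Overall: Pool A 1152/2176 = 52.9%, the international pool 1310/2138 = 61.3% → the international pool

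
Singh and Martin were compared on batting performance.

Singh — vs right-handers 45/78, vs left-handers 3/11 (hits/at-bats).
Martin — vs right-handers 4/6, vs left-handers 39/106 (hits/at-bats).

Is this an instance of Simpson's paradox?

Yes

Vs right-handers: Singh 45/78 = 57.7%, Martin 4/6 = 66.7% → Martin
Vs left-handers: Singh 3/11 = 27.3%, Martin 39/106 = 36.8% → Martin
Overall: Singh 48/89 = 53.9%, Martin 43/112 = 38.4% → Singh
Martin wins each pitcher group but Singh wins overall — the comparison reverses. Martin's at-bats skew toward vs left-handers, which has a lower base rate.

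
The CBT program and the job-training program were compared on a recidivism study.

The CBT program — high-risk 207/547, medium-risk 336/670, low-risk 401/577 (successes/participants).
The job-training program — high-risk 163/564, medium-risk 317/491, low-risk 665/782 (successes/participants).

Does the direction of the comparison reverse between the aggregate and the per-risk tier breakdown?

High-risk: the CBT program 207/547 = 37.8%, the job-training program 163/564 = 28.9% → the CBT program
Medium-risk: the CBT program 336/670 = 50.1%, the job-training program 317/491 = 64.6% → the job-training program
Low-risk: the CBT program 401/577 = 69.5%, the job-training program 665/782 = 85.0% → the job-training program
Overall: the CBT program 944/1794 = 52.6%, the job-training program 1145/1837 = 62.3% → the job-training program
Neither sweeps: the CBT program wins 1 of 3 groups, the job-training program wins 2. The job-training program wins overall but not every group — no Simpson reversal.

No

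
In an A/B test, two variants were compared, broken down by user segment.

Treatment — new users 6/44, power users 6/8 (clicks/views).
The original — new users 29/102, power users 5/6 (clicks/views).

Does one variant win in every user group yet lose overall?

No

New users: Treatment 6/44 = 13.6%, the original 29/102 = 28.4% → the original
Power users: Treatment 6/8 = 75.0%, the original 5/6 = 83.3% → the original
Overall: Treatment 12/52 = 23.1%, the original 34/108 = 31.5% → the original
The original wins overall and in every user group — no reversal.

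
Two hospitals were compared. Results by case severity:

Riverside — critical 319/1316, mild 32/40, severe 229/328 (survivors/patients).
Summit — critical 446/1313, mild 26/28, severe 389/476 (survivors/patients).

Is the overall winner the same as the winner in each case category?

Yes

Critical: Riverside 319/1316 = 24.2%, Summit 446/1313 = 34.0% → Summit
Mild: Riverside 32/40 = 80.0%, Summit 26/28 = 92.9% → Summit
Severe: Riverside 229/328 = 69.8%, Summit 389/476 = 81.7% → Summit
Overall: Riverside 580/1684 = 34.4%, Summit 861/1817 = 47.4% → Summit
Summit wins overall and in every case group — no reversal.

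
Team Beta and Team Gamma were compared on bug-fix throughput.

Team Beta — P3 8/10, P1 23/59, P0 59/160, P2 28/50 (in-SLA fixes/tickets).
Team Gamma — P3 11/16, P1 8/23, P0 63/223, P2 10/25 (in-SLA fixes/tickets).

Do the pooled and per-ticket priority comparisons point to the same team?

Yes

P3: Team Beta 8/10 = 80.0%, Team Gamma 11/16 = 68.8% → Team Beta
P1: Team Beta 23/59 = 39.0%, Team Gamma 8/23 = 34.8% → Team Beta
P0: Team Beta 59/160 = 36.9%, Team Gamma 63/223 = 28.3% → Team Beta
P2: Team Beta 28/50 = 56.0%, Team Gamma 10/25 = 40.0% → Team Beta
Overall: Team Beta 118/279 = 42.3%, Team Gamma 92/287 = 32.1% → Team Beta
Team Beta wins overall and in every ticket group — no reversal.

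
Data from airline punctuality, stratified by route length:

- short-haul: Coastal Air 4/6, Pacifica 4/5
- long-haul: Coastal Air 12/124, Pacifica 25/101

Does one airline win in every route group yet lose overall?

No

Short-haul: Coastal Air 4/6 = 66.7%, Pacifica 4/5 = 80.0% → Pacifica
Long-haul: Coastal Air 12/124 = 9.7%, Pacifica 25/101 = 24.8% → Pacifica
Overall: Coastal Air 16/130 = 12.3%, Pacifica 29/106 = 27.4% → Pacifica
Pacifica wins overall and in every route group — no reversal.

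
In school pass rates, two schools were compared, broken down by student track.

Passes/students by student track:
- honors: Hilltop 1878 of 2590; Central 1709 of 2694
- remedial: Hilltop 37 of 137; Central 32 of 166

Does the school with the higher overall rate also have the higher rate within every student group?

Honors: Hilltop 1878/2590 = 72.5%, Central 1709/2694 = 63.4% → Hilltop
Remedial: Hilltop 37/137 = 27.0%, Central 32/166 = 19.3% → Hilltop
Overall: Hilltop 1915/2727 = 70.2%, Central 1741/2860 = 60.9% → Hilltop
Hilltop wins overall and in every student group — no reversal.

Yes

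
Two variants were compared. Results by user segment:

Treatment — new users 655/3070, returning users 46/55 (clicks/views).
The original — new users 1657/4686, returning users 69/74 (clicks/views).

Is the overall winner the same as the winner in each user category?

New users: Treatment 655/3070 = 21.3%, the original 1657/4686 = 35.4% → the original
Returning users: Treatment 46/55 = 83.6%, the original 69/74 = 93.2% → the original
Overall: Treatment 701/3125 = 22.4%, the original 1726/4760 = 36.3% → the original
The original wins overall and in every user group — no reversal.

Yes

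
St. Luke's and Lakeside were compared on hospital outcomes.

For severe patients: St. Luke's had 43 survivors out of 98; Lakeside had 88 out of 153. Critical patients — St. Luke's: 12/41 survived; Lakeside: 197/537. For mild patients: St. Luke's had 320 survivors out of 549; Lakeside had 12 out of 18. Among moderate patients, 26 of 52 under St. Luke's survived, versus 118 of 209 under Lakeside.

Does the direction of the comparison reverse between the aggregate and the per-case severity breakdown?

Yes

Severe: St. Luke's 43/98 = 43.9%, Lakeside 88/153 = 57.5% → Lakeside
Critical: St. Luke's 12/41 = 29.3%, Lakeside 197/537 = 36.7% → Lakeside
Mild: St. Luke's 320/549 = 58.3%, Lakeside 12/18 = 66.7% → Lakeside
Moderate: St. Luke's 26/52 = 50.0%, Lakeside 118/209 = 56.5% → Lakeside
Overall: St. Luke's 401/740 = 54.2%, Lakeside 415/917 = 45.3% → St. Luke's
Lakeside wins each case group but St. Luke's wins overall — the comparison reverses. Lakeside's patients skew toward critical, which has a lower base rate.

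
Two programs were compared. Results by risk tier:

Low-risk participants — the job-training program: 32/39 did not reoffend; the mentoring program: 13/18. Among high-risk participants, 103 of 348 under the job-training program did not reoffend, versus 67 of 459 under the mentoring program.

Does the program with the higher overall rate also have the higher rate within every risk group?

Yes

Low-risk: the job-training program 32/39 = 82.1%, the mentoring program 13/18 = 72.2% → the job-training program
High-risk: the job-training program 103/348 = 29.6%, the mentoring program 67/459 = 14.6% → the job-training program
Overall: the job-training program 135/387 = 34.9%, the mentoring program 80/477 = 16.8% → the job-training program
The job-training program wins overall and in every risk group — no reversal.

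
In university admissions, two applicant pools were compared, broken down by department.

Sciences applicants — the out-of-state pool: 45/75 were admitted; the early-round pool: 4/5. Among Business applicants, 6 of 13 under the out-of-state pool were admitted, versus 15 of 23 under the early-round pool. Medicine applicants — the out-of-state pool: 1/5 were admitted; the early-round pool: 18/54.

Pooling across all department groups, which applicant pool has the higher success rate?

the out-of-state pool

Sciences: the out-of-state pool 45/75 = 60.0%, the early-round pool 4/5 = 80.0% → the early-round pool
Business: the out-of-state pool 6/13 = 46.2%, the early-round pool 15/23 = 65.2% → the early-round pool
Medicine: the out-of-state pool 1/5 = 20.0%, the early-round pool 18/54 = 33.3% → the early-round pool
Overall: the out-of-state pool 52/93 = 55.9%, the early-round pool 37/82 = 45.1% → the out-of-state pool
(The early-round pool wins every department group but the out-of-state pool wins overall — the early-round pool's applicants skew toward the low-rate Medicine group.)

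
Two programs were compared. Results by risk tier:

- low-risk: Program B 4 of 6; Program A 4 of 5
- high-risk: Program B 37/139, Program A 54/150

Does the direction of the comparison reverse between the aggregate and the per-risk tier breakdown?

Low-risk: Program B 4/6 = 66.7%, Program A 4/5 = 80.0% → Program A
High-risk: Program B 37/139 = 26.6%, Program A 54/150 = 36.0% → Program A
Overall: Program B 41/145 = 28.3%, Program A 58/155 = 37.4% → Program A
Program A wins overall and in every risk group — no reversal.

No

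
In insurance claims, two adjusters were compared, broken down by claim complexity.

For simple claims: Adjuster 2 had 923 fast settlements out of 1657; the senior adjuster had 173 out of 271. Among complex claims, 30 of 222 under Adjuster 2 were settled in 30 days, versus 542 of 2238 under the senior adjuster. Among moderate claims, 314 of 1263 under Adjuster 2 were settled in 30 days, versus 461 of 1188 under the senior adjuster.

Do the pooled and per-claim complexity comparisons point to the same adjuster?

Simple: Adjuster 2 923/1657 = 55.7%, the senior adjuster 173/271 = 63.8% → the senior adjuster
Complex: Adjuster 2 30/222 = 13.5%, the senior adjuster 542/2238 = 24.2% → the senior adjuster
Moderate: Adjuster 2 314/1263 = 24.9%, the senior adjuster 461/1188 = 38.8% → the senior adjuster
Overall: Adjuster 2 1267/3142 = 40.3%, the senior adjuster 1176/3697 = 31.8% → Adjuster 2
The senior adjuster wins each claim group but Adjuster 2 wins overall — the comparison reverses. The senior adjuster's claims skew toward complex, which has a lower base rate.

No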